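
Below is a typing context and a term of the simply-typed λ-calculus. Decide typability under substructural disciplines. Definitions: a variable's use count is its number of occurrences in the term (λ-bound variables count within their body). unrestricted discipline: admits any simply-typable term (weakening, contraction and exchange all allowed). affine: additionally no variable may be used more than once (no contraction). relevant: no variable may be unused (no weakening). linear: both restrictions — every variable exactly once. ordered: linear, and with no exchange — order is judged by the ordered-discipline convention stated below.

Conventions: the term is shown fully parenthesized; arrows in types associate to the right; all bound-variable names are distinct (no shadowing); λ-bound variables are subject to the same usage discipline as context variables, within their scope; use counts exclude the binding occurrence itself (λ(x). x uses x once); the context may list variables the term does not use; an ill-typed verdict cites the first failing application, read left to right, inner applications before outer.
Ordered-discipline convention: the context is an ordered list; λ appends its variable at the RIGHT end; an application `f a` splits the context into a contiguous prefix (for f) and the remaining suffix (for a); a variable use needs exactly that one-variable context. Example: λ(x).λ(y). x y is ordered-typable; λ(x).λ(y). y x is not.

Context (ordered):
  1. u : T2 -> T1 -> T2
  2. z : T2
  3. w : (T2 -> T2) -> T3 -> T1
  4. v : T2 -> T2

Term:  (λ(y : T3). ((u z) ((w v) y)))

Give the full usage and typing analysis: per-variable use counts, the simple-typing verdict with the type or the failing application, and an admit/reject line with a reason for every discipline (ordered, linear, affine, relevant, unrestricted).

use counts: u ×1, z ×1, w ×1, v ×1, y (bound) ×1
order of uses: u, z, w, v, y
typing: ✓ — T3 -> T2
ordered: ✓, one use each (u, z, w, v, y); ordered split holds
linear: ✓, exactly-once usage across u, z, w, v, y
affine: ✓, u, z, w, v, y: no repeats, contraction unneeded
relevant: ✓, none of u, z, w, v, y goes unused
unrestricted: ✓, type-checks (T3 -> T2) and nothing is barred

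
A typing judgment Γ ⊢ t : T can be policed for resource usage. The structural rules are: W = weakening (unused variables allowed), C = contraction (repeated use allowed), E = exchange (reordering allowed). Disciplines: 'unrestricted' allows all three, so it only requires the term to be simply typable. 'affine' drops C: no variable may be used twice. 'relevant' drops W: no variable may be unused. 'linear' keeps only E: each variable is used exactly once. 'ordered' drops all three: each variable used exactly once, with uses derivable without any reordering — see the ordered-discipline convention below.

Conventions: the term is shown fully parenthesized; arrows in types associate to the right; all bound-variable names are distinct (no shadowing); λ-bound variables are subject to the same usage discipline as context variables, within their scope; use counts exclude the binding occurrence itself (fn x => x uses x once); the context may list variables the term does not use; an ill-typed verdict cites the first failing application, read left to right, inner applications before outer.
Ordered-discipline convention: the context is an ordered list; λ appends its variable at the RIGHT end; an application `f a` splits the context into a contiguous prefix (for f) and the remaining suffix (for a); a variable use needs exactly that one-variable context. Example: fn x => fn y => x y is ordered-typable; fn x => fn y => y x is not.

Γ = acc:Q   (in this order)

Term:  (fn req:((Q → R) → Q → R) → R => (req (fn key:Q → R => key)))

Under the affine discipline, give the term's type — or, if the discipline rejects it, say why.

term : (((Q → R) → Q → R) → R) → R
counts: acc=0; req [bound]=1; key [bound]=1
uses in reading order: req, key
typing: the term checks, with type (((Q → R) → Q → R) → R) → R
per-discipline verdicts: ordered ✗ | linear ✗ | affine ✓ | relevant ✗ | unrestricted ✓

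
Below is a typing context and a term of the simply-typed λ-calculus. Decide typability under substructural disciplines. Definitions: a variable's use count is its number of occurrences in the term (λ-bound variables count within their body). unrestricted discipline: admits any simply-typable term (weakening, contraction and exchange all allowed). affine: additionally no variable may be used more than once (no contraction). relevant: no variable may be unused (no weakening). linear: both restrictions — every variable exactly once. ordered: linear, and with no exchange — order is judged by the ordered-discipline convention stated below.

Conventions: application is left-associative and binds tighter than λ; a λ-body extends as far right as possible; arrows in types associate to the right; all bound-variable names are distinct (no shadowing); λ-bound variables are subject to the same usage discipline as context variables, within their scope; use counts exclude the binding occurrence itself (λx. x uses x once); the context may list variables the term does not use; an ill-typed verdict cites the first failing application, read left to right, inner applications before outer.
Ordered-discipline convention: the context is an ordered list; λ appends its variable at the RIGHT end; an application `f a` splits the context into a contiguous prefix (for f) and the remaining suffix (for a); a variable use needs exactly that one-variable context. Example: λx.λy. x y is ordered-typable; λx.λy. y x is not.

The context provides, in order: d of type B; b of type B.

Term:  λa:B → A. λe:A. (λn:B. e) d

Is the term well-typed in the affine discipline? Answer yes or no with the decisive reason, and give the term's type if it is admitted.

yes — none of d, b, a, e, n used more than once; term : (B → A) → A → A
variable uses: d ×1; b ×0; a [bound] ×0; e [bound] ×1; n [bound] ×0
order of uses: e, d
typing: the term checks, with type (B → A) → A → A
per-discipline verdicts: ordered ✗, linear ✗, affine ✓, relevant ✗, unrestricted ✓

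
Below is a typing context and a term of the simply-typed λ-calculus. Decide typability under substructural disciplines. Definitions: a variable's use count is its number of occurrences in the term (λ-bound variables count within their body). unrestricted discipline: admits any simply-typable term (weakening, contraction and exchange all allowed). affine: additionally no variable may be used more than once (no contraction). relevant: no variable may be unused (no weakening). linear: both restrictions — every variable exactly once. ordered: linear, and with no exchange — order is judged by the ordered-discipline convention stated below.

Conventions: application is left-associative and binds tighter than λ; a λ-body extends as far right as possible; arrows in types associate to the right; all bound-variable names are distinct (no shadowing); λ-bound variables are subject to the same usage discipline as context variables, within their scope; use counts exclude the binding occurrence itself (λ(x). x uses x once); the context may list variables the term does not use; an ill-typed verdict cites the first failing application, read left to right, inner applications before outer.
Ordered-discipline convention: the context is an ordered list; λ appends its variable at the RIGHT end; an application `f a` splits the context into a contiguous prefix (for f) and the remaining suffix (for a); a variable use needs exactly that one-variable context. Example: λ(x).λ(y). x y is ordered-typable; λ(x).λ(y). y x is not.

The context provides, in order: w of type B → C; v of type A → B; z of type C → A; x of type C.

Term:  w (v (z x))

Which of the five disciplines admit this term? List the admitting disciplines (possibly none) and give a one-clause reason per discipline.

accepted by: ordered, linear, affine, relevant, unrestricted
usage: w=1, v=1, z=1, x=1
order of uses: w, v, z, x
typing: ✓ — C
ordered: ✓ — w, v, z, x: once each, no exchange needed
linear: ✓ — each of w, v, z, x used exactly once
affine: ✓ — none of w, v, z, x used more than once
relevant: ✓ — none of w, v, z, x goes unused
unrestricted: ✓ — type-checks (C) and nothing is barred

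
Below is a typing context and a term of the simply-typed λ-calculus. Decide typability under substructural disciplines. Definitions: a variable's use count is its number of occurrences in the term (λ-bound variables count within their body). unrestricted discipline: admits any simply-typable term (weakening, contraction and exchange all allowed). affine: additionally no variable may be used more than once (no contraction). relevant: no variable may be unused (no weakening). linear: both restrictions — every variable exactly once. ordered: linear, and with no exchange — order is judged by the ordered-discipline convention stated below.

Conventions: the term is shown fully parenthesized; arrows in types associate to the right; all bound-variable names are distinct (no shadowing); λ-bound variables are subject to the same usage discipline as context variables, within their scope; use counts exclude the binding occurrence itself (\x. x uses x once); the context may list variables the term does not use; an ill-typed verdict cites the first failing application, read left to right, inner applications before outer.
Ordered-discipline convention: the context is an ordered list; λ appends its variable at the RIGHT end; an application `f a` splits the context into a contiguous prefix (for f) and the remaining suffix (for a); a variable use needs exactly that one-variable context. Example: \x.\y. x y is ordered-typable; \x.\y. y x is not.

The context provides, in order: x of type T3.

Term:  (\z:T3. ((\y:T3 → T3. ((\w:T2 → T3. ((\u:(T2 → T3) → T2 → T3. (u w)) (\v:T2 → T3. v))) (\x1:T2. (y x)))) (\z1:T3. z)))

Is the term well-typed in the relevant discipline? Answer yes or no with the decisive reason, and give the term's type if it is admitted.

no — needs weakening: x1, z1 unused
use counts: x: 1, z (bound): 1, y (bound): 1, w (bound): 1, u (bound): 1, v (bound): 1, x1 (bound): 0, z1 (bound): 0
uses in reading order: u, w, v, y, x, z
typing: the term checks, with type T3 → T2 → T3
all disciplines: ordered ✗, linear ✗, affine ✓, relevant ✗, unrestricted ✓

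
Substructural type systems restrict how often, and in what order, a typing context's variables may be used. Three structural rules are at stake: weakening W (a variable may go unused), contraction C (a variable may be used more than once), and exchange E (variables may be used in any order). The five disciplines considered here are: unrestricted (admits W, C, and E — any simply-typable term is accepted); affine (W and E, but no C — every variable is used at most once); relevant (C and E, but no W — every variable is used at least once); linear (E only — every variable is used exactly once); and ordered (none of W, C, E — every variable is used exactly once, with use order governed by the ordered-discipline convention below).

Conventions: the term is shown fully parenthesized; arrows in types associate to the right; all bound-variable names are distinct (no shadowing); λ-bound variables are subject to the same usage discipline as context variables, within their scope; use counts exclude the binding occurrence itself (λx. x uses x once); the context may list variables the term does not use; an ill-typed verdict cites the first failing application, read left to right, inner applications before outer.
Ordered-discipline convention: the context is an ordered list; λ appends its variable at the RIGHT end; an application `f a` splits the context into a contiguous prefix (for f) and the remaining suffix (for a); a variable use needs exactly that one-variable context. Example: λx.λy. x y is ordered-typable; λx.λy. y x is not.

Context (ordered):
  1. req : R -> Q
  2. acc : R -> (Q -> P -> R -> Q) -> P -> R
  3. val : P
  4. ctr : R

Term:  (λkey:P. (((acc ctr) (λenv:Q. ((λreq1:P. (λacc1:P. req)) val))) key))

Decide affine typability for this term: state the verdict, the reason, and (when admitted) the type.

yes — at most one use each (req, acc, val, ctr, key, env, req1, acc1); term : P -> R
variable uses: req: 1×; acc: 1×; val: 1×; ctr: 1×; key [bound]: 1×; env [bound]: 0×; req1 [bound]: 0×; acc1 [bound]: 0×
use order (left to right): acc, ctr, req, val, key
typing: ✓ — P -> R
per-discipline verdicts: ordered ✗; linear ✗; affine ✓; relevant ✗; unrestricted ✓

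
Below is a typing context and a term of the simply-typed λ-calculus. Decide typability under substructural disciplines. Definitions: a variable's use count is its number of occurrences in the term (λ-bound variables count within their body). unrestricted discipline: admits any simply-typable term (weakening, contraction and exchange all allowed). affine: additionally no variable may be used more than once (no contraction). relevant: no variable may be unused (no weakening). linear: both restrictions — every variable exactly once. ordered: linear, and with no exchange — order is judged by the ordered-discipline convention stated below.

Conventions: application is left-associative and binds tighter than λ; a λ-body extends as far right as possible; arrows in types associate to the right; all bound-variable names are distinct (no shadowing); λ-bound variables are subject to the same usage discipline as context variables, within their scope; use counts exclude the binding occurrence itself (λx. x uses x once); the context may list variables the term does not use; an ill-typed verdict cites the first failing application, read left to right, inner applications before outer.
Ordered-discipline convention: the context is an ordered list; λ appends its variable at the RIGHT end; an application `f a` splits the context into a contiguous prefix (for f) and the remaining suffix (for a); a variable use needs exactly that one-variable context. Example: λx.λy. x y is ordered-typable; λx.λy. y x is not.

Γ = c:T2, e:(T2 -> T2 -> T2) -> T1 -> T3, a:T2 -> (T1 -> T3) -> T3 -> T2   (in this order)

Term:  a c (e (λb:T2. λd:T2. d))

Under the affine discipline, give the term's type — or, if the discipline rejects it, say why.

term : T3 -> T2
usage: c: 1×; e: 1×; a: 1×; b (bound): 0×; d (bound): 1×
uses in reading order: a, c, e, d
typing: well-typed at T3 -> T2
all disciplines: ordered ✗, linear ✗, affine ✓, relevant ✗, unrestricted ✓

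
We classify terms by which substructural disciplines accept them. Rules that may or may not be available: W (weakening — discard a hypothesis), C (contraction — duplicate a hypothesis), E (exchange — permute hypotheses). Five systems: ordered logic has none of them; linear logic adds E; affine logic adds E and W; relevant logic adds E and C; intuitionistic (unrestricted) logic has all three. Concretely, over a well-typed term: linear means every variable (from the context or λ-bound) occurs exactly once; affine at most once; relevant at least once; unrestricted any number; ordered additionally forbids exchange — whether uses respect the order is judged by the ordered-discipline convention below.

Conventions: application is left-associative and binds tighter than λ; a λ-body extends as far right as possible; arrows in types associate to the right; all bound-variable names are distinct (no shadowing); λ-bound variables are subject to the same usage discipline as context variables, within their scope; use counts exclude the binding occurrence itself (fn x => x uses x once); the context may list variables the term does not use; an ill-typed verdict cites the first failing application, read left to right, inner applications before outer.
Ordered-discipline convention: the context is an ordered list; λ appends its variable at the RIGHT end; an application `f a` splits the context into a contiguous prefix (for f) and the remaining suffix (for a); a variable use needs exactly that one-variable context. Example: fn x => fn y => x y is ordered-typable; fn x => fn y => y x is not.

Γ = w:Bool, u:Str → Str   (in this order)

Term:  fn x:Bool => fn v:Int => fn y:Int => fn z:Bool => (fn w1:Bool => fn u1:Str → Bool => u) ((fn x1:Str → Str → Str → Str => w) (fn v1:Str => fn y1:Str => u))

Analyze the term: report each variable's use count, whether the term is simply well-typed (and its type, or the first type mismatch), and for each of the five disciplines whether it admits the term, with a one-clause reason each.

use counts: w: 1; u: 2; x (bound): 0; v (bound): 0; y (bound): 0; z (bound): 0; w1 (bound): 0; u1 (bound): 0; x1 (bound): 0; v1 (bound): 0; y1 (bound): 0
left-to-right use order: u, w, u
typing: well-typed — term : Bool → Int → Int → Bool → (Str → Bool) → Str → Str
ordered: ✗ — repeated use of u ×2; unused: x, v, y, z, w1, u1, x1, v1, y1 — weakening required
linear: ✗ — repeated use of u ×2; unused: x, v, y, z, w1, u1, x1, v1, y1 — weakening required
affine: ✗ — repeated use of u ×2
relevant: ✗ — unused: x, v, y, z, w1, u1, x1, v1, y1 — weakening required
unrestricted: ✓ — typability at Bool → Int → Int → Bool → (Str → Bool) → Str → Str is all that's needed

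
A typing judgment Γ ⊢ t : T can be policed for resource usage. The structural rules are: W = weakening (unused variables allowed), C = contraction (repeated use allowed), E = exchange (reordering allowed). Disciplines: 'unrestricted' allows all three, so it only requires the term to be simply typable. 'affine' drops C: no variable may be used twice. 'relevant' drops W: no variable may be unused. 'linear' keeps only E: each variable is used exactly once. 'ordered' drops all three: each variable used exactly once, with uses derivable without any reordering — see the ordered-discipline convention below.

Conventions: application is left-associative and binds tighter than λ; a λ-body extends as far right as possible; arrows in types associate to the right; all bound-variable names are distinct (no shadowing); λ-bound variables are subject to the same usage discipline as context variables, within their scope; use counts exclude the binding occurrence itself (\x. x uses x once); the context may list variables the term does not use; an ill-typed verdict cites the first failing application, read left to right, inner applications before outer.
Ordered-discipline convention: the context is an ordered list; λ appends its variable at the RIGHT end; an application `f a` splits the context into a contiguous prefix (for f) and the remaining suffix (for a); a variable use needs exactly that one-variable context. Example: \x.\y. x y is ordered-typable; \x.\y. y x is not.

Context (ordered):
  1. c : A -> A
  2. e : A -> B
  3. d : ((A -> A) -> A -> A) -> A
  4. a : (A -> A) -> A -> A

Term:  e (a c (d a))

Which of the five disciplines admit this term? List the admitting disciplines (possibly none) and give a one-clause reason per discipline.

admitting disciplines: relevant, unrestricted
use counts: c=1; e=1; d=1; a=2
left-to-right use order: e, a, c, d, a
typing: ✓ — B
ordered: ✗ — a ×2 used more than once (contraction)
linear: ✗ — a ×2 used more than once (contraction)
affine: ✗ — a ×2 used more than once (contraction)
relevant: ✓ — none of c, e, d, a goes unused
unrestricted: ✓ — simply typable at B; W, C, E all held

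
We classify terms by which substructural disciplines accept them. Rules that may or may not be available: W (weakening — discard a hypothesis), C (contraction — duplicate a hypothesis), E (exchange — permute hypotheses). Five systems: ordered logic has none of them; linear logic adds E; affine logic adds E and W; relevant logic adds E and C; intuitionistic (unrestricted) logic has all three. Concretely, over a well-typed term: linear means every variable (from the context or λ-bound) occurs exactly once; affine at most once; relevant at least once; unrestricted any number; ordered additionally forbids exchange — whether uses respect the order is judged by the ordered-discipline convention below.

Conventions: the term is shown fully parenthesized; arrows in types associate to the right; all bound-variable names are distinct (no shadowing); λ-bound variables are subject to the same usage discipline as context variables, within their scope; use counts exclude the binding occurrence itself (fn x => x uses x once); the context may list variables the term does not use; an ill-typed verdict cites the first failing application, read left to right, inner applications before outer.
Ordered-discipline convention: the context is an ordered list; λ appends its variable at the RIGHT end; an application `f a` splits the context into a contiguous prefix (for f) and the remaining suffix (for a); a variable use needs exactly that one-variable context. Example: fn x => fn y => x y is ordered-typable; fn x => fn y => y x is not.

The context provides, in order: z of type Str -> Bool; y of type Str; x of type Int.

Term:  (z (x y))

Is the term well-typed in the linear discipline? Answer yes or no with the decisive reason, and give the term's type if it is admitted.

no — the type mismatch rejects it
counts: z ×1, y ×1, x ×1
order of uses: z, x, y
typing: ill-typed: non-function type Int applied to an argument
summary: ordered ✗, linear ✗, affine ✗, relevant ✗, unrestricted ✗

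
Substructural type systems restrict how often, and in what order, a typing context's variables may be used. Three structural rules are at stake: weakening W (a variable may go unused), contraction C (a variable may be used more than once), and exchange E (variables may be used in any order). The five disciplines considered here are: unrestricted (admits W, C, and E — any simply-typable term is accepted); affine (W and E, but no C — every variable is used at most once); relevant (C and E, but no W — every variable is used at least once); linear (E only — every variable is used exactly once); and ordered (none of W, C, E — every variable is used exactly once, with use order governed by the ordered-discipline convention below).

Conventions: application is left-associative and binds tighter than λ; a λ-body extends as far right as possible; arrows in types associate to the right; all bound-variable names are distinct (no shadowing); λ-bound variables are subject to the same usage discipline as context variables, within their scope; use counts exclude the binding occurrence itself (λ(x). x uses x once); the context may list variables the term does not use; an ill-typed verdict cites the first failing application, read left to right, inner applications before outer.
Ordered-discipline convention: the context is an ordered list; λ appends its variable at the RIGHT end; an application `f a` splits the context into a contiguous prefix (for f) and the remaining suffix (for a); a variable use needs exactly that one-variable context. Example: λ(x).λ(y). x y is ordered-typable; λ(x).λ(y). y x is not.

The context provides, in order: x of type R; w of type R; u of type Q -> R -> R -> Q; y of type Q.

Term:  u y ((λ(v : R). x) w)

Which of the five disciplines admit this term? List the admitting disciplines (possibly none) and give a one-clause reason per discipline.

accepted by: affine, unrestricted
usage: x ×1, w ×1, u ×1, y ×1, v (λ-bound) ×0
uses in reading order: u, y, x, w
typing: well-typed at R -> Q
ordered: ✗, v never used (weakening)
linear: ✗, v never used (weakening)
affine: ✓, none of x, w, u, y, v used more than once
relevant: ✗, v never used (weakening)
unrestricted: ✓, typability at R -> Q is all that's needed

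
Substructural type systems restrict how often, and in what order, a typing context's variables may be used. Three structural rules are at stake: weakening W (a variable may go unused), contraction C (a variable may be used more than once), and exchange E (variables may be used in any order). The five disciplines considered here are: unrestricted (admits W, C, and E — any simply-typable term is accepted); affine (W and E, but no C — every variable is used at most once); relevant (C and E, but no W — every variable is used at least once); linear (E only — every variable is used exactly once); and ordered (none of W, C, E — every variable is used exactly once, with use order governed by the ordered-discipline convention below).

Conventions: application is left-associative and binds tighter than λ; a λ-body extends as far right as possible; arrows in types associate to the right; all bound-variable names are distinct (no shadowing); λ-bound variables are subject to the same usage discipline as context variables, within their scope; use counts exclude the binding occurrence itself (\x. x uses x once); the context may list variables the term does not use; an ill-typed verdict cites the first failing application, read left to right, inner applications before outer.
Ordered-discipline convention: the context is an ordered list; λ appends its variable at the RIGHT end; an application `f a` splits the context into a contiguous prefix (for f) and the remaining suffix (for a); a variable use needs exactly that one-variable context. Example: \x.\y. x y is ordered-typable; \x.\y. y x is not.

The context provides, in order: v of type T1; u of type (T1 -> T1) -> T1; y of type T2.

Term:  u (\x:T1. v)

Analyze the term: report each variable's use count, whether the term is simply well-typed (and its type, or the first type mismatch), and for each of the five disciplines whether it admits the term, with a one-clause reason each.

counts: v: 1; u: 1; y: 0; x [bound]: 0
uses in reading order: u, v
typing: well-typed at T1
ordered ✗ (y, x never used (weakening))
linear ✗ (y, x never used (weakening))
affine ✓ (at most one use each (v, u, y, x))
relevant ✗ (y, x never used (weakening))
unrestricted ✓ (typability at T1 is all that's needed)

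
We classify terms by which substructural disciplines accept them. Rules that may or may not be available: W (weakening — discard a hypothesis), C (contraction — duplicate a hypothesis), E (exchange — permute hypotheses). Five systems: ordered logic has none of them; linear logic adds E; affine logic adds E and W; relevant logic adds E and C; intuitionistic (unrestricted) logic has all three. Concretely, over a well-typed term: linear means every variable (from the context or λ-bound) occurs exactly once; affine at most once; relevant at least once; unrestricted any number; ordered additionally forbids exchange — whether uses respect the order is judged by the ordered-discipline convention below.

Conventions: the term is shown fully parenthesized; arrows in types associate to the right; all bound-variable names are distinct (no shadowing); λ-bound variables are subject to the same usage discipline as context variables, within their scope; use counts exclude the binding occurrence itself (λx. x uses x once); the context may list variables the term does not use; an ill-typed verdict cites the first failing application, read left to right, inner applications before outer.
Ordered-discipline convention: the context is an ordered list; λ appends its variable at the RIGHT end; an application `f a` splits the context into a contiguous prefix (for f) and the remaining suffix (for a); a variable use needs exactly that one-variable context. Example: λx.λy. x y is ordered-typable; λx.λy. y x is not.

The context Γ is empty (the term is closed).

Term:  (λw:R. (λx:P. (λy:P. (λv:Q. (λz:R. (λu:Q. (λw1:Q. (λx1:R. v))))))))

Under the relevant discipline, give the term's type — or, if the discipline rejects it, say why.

not well-typed under relevant — unused: w, x, y, z, u, w1, x1 — weakening required
use counts: w (bound)=0; x (bound)=0; y (bound)=0; v (bound)=1; z (bound)=0; u (bound)=0; w1 (bound)=0; x1 (bound)=0
uses in reading order: v
typing: well-typed at R -> P -> P -> Q -> R -> Q -> Q -> R -> Q
across the five disciplines: ordered ✗, linear ✗, affine ✓, relevant ✗, unrestricted ✓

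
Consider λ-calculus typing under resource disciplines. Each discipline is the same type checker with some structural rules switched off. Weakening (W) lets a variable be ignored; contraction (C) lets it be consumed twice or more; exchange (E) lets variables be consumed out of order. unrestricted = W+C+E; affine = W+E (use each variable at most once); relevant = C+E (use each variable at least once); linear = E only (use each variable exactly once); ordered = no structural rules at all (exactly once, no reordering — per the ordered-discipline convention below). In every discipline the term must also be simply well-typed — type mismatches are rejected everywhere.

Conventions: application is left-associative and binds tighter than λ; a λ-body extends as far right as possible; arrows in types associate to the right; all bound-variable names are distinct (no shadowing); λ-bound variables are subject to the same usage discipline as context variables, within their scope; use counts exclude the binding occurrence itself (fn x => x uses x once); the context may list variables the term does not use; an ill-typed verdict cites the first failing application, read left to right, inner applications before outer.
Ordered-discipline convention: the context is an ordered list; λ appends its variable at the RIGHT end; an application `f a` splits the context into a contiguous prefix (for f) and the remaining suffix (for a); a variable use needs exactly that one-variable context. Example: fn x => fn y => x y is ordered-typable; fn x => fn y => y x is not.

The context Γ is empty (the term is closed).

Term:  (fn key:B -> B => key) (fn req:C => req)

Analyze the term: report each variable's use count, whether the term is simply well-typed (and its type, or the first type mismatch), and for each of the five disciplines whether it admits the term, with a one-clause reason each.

counts: key (bound)=1; req (bound)=1
uses in reading order: key, req
typing: ill-typed: argument of type C -> C where B -> B is required
ordered: ✗, fails simple typing
linear: ✗, a type mismatch blocks all five
affine: ✗, the type mismatch rejects it
relevant: ✗, not simply typable
unrestricted: ✗, fails simple typing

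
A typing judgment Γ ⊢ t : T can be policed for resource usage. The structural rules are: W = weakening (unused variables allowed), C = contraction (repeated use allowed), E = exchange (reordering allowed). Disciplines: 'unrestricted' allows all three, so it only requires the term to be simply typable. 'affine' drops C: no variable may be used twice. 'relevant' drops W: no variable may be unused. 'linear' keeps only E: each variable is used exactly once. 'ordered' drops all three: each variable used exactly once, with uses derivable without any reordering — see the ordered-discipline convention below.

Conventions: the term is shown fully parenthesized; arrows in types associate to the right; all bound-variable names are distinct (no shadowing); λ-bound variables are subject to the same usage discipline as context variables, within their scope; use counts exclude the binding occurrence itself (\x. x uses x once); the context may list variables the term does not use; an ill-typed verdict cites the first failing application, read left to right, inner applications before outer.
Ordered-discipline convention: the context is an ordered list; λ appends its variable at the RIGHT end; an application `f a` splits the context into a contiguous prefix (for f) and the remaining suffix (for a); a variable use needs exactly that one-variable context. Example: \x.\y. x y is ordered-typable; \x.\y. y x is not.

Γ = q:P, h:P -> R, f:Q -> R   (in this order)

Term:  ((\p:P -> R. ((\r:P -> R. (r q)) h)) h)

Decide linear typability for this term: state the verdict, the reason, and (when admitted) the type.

no — h ×2 used more than once (contraction); unused: f, p — weakening required
variable uses: q: 1, h: 2, f: 0, p [bound]: 0, r [bound]: 1
use order (left to right): r, q, h, h
typing: ✓ — R
all disciplines: ordered ✗, linear ✗, affine ✗, relevant ✗, unrestricted ✓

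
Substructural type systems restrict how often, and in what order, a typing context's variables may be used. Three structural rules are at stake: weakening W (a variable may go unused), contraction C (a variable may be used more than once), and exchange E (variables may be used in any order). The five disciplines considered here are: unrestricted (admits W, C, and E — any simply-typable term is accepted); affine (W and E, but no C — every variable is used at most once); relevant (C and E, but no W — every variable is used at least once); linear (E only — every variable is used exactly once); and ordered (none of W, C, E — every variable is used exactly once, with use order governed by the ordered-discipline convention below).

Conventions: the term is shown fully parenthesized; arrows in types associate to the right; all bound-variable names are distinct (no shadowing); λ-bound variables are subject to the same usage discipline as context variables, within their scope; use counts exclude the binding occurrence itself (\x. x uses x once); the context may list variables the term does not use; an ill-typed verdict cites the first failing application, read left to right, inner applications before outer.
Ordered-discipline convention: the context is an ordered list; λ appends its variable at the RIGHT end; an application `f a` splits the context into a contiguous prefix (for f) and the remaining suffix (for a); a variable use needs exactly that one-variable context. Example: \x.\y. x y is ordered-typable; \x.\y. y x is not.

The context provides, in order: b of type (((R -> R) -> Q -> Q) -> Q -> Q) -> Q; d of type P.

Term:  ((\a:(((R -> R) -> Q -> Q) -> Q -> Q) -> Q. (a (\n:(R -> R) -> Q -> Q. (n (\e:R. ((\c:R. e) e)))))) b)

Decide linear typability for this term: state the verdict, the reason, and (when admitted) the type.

no — uses contraction: e ×2; unused: d, c — weakening required
use counts: b: 1, d: 0, a (bound): 1, n (bound): 1, e (bound): 2, c (bound): 0
use order (left to right): a, n, e, e, b
typing: well-typed — term : Q
summary: ordered ✗ · linear ✗ · affine ✗ · relevant ✗ · unrestricted ✓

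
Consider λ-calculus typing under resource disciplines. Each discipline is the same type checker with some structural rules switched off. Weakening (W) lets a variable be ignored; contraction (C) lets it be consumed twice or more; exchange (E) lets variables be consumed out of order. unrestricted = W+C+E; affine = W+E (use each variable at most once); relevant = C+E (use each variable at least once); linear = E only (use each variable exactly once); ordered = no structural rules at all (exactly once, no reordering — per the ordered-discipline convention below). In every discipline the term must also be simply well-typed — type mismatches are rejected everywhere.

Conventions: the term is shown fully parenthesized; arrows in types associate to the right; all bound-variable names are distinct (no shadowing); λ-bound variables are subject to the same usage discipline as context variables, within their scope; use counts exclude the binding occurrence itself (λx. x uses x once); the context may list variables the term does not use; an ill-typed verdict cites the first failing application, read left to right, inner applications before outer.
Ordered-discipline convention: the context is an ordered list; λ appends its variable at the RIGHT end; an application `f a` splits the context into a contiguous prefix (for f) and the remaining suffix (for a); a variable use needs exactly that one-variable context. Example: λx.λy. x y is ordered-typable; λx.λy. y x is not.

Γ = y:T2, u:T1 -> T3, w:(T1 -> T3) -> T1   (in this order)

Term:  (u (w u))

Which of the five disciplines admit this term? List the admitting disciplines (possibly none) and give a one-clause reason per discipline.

admitting disciplines: unrestricted
counts: y ×0; u ×2; w ×1
uses in reading order: u, w, u
typing: ✓ — T3
ordered: ✗ — u ×2 used more than once (contraction); y left unused
linear: ✗ — u ×2 used more than once (contraction); y left unused
affine: ✗ — u ×2 used more than once (contraction)
relevant: ✗ — y left unused
unrestricted: ✓ — well-typed at T3; no restrictions here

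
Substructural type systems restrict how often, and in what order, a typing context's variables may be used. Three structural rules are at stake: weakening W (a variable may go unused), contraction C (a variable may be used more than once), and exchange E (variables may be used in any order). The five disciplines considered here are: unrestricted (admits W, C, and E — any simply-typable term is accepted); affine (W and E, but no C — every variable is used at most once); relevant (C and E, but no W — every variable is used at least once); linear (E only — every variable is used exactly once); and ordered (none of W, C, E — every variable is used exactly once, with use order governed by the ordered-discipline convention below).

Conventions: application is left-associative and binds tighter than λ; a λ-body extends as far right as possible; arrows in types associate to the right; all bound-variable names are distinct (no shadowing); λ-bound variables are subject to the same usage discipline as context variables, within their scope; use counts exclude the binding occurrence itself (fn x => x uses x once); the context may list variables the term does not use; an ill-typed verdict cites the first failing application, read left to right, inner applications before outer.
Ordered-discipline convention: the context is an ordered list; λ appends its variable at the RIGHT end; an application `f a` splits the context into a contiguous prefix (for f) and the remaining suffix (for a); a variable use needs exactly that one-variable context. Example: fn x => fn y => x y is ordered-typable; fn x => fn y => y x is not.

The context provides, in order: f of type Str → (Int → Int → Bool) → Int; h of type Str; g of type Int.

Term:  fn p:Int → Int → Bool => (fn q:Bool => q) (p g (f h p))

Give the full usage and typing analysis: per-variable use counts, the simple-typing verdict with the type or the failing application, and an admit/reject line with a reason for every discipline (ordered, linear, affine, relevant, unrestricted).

counts: f: 1×; h: 1×; g: 1×; p [bound]: 2×; q [bound]: 1×
use order (left to right): q, p, g, f, h, p
typing: ✓ — (Int → Int → Bool) → Bool
ordered: ✗, uses contraction: p ×2
linear: ✗, uses contraction: p ×2
affine: ✗, uses contraction: p ×2
relevant: ✓, f, h, g, p, q: all used, weakening unneeded
unrestricted: ✓, simply typable at (Int → Int → Bool) → Bool; W, C, E all held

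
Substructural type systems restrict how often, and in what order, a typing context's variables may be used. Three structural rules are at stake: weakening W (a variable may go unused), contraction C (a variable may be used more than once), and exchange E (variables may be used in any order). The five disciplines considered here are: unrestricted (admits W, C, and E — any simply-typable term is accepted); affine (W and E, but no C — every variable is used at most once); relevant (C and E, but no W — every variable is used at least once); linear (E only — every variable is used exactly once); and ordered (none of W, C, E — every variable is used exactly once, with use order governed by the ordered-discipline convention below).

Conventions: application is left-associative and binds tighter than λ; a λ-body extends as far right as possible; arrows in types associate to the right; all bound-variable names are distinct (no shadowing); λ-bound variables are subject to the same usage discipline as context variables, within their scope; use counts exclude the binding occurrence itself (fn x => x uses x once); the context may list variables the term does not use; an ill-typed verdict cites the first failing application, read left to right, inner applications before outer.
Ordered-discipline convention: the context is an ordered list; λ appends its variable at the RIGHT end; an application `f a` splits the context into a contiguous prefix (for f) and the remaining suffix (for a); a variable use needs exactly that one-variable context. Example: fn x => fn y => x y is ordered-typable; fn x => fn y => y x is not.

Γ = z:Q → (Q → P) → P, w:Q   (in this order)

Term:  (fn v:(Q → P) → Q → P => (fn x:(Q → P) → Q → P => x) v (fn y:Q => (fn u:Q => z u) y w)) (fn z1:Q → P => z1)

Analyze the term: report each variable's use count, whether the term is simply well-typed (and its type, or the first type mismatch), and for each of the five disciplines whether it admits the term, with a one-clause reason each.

usage: z=1; w=1; v (λ-bound)=1; x (λ-bound)=1; y (λ-bound)=1; u (λ-bound)=1; z1 (λ-bound)=1
uses in reading order: x, v, z, u, y, w, z1
typing: ill-typed: an application expects Q → P but receives Q
ordered ✗ (not simply typable)
linear ✗ (fails simple typing)
affine ✗ (a type mismatch blocks all five)
relevant ✗ (the type mismatch rejects it)
unrestricted ✗ (not simply typable)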